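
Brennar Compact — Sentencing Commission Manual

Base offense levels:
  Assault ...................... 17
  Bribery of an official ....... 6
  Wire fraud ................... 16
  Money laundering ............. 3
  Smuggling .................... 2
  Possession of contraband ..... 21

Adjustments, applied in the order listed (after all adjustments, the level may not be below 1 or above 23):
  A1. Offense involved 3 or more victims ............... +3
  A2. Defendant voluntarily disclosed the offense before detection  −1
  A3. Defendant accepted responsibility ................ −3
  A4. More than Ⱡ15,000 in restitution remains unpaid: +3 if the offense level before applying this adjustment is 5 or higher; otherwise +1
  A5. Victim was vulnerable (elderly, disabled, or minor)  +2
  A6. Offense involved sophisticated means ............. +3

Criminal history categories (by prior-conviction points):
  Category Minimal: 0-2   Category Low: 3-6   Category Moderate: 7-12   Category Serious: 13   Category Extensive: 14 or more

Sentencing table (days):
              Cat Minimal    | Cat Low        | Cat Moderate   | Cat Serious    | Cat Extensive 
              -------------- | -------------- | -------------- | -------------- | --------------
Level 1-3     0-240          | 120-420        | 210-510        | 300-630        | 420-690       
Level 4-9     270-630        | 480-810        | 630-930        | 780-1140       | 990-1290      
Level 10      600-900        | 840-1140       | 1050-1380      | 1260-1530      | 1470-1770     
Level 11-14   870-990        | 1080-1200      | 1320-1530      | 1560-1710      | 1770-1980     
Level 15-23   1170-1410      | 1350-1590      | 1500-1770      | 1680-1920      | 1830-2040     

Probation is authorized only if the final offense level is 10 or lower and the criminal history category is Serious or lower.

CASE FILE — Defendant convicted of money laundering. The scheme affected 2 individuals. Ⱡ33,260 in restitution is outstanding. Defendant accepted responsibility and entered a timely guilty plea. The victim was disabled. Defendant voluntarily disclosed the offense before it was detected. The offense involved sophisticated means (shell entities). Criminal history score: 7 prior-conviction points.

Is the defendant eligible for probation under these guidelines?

Yes

Base offense level for money laundering: 3.
A2 applies: 3 − 1 = 2.
A3 applies: 2 − 3 = -1.
A4 applies (level before this adjustment is -1 < 5, so +1): -1 + 1 = 0.
A5 applies: 0 + 2 = 2.
A6 applies: 2 + 3 = 5.
Final offense level: 5.
Criminal history: 7 prior points → Category Moderate (7-12).
Level 5 falls in the 4-9 band.
Grid: Level 4-9 × Category Moderate = 630-930 days.
Probation check: level 5 ≤ 10 and category Moderate ≤ Serious → eligible.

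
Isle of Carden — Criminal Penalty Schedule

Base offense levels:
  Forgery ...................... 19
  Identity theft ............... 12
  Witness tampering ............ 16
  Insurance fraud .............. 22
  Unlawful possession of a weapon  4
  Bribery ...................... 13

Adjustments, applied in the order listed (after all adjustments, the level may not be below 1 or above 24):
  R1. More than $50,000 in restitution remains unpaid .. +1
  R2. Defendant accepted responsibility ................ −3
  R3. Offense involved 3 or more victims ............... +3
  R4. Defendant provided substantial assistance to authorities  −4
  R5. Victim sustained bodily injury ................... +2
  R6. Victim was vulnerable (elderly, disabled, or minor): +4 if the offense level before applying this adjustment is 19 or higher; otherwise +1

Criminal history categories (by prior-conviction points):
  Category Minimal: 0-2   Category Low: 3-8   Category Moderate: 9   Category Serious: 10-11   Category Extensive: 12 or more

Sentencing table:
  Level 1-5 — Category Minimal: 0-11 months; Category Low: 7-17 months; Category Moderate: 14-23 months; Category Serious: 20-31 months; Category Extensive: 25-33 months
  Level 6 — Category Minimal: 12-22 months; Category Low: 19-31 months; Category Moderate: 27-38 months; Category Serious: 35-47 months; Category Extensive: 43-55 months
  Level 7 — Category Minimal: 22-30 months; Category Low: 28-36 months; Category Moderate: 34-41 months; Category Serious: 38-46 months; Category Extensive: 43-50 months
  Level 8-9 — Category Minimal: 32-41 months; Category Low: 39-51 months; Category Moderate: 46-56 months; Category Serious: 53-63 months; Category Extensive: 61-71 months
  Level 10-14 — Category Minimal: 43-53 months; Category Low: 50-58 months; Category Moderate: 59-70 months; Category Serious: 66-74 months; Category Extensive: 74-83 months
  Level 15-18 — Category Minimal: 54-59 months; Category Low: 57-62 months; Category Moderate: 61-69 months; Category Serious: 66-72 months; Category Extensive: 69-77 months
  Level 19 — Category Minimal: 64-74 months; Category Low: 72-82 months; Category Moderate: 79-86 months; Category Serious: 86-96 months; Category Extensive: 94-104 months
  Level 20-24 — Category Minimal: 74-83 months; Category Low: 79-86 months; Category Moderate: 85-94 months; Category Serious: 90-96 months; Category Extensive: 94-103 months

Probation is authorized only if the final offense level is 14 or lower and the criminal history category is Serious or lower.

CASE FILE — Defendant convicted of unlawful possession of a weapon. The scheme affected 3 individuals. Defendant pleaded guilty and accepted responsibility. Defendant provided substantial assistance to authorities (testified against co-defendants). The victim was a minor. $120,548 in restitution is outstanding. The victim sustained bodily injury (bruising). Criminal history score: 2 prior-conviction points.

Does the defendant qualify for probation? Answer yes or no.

Yes

Base offense level for unlawful possession of a weapon: 4.
R1 applies: 4 + 1 = 5.
R2 applies: 5 − 3 = 2.
R3 applies: 2 + 3 = 5.
R4 applies: 5 − 4 = 1.
R5 applies: 1 + 2 = 3.
R6 applies (level before this adjustment is 3 < 19, so +1): 3 + 1 = 4.
Final offense level: 4.
Criminal history: 2 prior points → Category Minimal (0-2).
Level 4 falls in the 1-5 band.
Grid: Level 1-5 × Category Minimal = 0-11 months.
Probation check: level 4 ≤ 14 and category Minimal ≤ Serious → eligible.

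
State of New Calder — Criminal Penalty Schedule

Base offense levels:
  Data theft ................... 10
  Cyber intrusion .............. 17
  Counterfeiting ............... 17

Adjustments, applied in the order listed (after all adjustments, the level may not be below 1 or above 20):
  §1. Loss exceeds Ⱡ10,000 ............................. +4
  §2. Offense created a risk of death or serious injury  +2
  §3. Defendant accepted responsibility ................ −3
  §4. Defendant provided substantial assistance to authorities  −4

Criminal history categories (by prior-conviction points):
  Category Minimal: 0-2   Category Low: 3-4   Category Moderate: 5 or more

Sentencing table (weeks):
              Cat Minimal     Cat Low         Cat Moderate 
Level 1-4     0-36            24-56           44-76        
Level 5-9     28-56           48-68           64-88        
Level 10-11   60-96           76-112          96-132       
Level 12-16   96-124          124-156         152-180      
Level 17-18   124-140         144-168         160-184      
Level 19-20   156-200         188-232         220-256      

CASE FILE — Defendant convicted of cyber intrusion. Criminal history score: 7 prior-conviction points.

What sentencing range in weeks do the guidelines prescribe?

160-184 weeks

Base offense level for cyber intrusion: 17.
Final offense level: 17.
Criminal history: 7 prior points → Category Moderate (5+).
Level 17 falls in the 17-18 band.
Grid: Level 17-18 × Category Moderate = 160-184 weeks.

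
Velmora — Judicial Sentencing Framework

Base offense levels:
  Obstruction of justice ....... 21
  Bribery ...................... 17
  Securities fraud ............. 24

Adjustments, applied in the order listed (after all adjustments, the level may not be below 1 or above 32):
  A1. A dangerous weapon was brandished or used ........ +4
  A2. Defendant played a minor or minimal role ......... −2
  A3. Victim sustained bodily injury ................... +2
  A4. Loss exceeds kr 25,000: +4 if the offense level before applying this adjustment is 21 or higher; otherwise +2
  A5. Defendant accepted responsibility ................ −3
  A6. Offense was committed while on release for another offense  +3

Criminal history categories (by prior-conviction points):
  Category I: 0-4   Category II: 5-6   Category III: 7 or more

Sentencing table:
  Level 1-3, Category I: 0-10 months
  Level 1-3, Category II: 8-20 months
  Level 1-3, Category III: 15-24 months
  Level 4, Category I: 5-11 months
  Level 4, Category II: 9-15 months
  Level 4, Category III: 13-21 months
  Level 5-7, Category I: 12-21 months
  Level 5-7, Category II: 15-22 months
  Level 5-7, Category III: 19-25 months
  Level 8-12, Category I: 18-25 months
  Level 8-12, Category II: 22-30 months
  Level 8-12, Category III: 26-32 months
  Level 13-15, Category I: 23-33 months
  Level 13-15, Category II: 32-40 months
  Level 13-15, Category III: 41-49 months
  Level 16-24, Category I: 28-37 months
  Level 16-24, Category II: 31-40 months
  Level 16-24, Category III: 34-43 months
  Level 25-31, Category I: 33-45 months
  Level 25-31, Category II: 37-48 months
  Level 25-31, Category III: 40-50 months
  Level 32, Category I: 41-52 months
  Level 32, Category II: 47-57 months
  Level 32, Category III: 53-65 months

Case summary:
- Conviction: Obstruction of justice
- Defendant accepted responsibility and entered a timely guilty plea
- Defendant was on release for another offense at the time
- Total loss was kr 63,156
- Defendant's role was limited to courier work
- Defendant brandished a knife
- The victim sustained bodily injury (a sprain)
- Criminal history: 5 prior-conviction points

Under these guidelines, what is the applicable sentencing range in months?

Base offense level for obstruction of justice: 21.
A1 applies: 21 + 4 = 25.
A2 applies: 25 − 2 = 23.
A3 applies: 23 + 2 = 25.
A4 applies (level before this adjustment is 25 ≥ 21, so +4): 25 + 4 = 29.
A5 applies: 29 − 3 = 26.
A6 applies: 26 + 3 = 29.
Final offense level: 29.
Criminal history: 5 prior points → Category II (5-6).
Level 29 falls in the 25-31 band.
Grid: Level 25-31 × Category II = 37-48 months.

37-48 months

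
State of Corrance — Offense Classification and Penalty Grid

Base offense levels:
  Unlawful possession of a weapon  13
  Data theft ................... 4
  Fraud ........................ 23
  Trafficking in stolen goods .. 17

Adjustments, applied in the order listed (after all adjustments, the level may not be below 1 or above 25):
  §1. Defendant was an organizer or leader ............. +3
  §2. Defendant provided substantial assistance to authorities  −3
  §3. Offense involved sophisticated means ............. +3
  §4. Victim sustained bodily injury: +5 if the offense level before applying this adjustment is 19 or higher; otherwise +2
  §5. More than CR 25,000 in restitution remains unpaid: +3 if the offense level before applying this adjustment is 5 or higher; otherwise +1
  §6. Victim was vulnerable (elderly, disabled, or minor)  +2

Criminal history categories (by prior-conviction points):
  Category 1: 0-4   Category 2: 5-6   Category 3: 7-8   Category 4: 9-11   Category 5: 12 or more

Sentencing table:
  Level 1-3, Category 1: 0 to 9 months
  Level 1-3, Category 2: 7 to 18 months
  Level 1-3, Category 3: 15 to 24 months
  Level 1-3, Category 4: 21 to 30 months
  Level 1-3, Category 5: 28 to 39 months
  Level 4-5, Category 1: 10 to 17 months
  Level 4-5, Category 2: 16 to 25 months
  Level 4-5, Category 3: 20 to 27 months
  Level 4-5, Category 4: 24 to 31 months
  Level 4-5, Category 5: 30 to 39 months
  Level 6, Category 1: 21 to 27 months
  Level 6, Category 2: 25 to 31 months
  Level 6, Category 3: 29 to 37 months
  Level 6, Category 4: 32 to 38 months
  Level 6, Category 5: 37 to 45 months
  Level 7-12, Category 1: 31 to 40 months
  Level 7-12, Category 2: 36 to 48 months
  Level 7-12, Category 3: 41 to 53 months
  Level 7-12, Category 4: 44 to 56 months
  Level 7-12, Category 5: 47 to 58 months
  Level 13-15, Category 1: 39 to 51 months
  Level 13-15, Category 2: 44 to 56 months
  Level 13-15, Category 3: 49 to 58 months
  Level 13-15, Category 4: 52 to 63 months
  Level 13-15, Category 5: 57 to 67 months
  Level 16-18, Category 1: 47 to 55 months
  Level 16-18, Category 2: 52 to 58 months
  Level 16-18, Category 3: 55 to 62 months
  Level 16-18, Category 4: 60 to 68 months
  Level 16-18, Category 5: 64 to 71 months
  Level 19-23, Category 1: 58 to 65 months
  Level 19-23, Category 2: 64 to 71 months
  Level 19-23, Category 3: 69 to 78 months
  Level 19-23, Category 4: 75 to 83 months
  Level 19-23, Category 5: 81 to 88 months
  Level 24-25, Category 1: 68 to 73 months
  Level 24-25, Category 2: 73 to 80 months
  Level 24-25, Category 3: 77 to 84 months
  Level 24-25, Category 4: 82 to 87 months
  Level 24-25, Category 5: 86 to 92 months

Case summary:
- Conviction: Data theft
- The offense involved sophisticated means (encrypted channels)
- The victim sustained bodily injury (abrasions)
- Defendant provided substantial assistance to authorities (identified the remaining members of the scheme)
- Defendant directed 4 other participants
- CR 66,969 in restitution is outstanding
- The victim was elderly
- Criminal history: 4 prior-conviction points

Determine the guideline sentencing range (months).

Base offense level for data theft: 4.
§1 applies: 4 + 3 = 7.
§2 applies: 7 − 3 = 4.
§3 applies: 4 + 3 = 7.
§4 applies (level before this adjustment is 7 < 19, so +2): 7 + 2 = 9.
§5 applies (level before this adjustment is 9 ≥ 5, so +3): 9 + 3 = 12.
§6 applies: 12 + 2 = 14.
Final offense level: 14.
Criminal history: 4 prior points → Category 1 (0-4).
Level 14 falls in the 13-15 band.
Grid: Level 13-15 × Category 1 = 39-51 months.

39-51 months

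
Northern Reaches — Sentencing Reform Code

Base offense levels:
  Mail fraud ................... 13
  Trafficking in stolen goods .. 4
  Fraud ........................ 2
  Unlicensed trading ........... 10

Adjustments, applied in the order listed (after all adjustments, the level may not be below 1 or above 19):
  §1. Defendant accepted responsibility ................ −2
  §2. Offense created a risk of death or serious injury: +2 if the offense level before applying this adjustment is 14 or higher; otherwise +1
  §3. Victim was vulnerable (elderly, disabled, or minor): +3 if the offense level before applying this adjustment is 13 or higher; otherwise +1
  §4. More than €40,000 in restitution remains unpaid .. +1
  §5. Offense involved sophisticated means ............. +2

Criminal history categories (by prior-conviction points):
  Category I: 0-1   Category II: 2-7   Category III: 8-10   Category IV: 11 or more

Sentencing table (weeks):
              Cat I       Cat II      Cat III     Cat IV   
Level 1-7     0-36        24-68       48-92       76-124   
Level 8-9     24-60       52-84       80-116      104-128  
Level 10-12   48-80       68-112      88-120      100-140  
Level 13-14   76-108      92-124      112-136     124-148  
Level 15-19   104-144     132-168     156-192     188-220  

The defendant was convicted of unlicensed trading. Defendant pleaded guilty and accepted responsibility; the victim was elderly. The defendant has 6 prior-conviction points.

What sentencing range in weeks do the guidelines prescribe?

Base offense level for unlicensed trading: 10.
§1 applies: 10 − 2 = 8.
§2 does not apply.
§3 applies (level before this adjustment is 8 < 13, so +1): 8 + 1 = 9.
§4 does not apply.
§5 does not apply.
Final offense level: 9.
Criminal history: 6 prior points → Category II (2-7).
Level 9 falls in the 8-9 band.
Grid: Level 8-9 × Category II = 52-84 weeks.

52-84 weeks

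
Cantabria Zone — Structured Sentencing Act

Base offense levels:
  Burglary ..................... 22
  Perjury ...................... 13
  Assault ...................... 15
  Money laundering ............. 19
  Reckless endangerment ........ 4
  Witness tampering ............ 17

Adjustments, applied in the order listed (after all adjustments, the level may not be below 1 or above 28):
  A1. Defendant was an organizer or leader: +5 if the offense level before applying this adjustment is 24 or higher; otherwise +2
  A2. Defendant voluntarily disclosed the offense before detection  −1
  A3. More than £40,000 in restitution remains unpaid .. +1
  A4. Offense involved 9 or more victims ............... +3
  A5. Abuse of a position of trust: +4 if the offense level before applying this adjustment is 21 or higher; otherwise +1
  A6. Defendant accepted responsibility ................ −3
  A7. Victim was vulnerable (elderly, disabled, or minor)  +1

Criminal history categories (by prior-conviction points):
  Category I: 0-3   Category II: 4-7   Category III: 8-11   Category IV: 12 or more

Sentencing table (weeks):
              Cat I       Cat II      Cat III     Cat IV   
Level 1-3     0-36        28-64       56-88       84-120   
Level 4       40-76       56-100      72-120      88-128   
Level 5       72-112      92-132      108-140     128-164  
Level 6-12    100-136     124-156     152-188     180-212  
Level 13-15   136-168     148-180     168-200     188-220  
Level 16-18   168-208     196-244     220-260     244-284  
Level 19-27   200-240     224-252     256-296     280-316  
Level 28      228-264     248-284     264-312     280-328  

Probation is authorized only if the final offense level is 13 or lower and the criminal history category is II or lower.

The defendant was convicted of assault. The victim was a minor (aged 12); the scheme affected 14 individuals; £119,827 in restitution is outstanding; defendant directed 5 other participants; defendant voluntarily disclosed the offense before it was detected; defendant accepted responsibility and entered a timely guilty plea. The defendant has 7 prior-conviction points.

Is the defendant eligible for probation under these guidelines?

Base offense level for assault: 15.
A1 applies (level before this adjustment is 15 < 24, so +2): 15 + 2 = 17.
A2 applies: 17 − 1 = 16.
A3 applies: 16 + 1 = 17.
A4 applies: 17 + 3 = 20.
A5 does not apply.
A6 applies: 20 − 3 = 17.
A7 applies: 17 + 1 = 18.
Final offense level: 18.
Criminal history: 7 prior points → Category II (4-7).
Level 18 falls in the 16-18 band.
Grid: Level 16-18 × Category II = 196-244 weeks.
Probation check: level 18 > 13 and category II ≤ II → not eligible.

No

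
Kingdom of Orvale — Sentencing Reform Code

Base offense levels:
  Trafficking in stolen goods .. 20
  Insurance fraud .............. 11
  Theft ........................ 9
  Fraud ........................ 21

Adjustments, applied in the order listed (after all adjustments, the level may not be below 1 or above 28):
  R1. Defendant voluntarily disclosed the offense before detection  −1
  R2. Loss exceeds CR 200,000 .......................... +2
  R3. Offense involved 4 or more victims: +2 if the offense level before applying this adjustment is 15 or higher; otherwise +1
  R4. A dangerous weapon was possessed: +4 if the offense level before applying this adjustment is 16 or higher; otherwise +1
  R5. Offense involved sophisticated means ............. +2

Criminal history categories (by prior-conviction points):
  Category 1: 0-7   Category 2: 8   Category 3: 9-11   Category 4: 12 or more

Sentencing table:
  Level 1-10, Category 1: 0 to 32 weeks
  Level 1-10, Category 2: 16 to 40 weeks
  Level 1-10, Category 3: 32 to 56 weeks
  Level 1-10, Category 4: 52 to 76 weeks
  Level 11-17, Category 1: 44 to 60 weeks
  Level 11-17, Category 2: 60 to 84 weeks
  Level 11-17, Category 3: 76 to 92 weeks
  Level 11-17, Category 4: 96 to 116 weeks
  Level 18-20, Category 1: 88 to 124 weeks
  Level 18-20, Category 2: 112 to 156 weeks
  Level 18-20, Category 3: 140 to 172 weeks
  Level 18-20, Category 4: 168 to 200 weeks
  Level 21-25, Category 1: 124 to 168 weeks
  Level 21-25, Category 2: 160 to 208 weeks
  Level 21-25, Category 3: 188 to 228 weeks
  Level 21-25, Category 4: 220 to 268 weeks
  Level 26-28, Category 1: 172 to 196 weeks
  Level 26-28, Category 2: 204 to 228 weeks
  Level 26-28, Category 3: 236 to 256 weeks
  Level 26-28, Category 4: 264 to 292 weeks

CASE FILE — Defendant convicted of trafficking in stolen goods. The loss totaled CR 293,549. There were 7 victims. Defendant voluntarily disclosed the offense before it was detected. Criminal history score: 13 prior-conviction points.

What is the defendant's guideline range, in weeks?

Base offense level for trafficking in stolen goods: 20.
R1 applies: 20 − 1 = 19.
R2 applies: 19 + 2 = 21.
R3 applies (level before this adjustment is 21 ≥ 15, so +2): 21 + 2 = 23.
Final offense level: 23.
Criminal history: 13 prior points → Category 4 (12+).
Level 23 falls in the 21-25 band.
Grid: Level 21-25 × Category 4 = 220-268 weeks.

220-268 weeks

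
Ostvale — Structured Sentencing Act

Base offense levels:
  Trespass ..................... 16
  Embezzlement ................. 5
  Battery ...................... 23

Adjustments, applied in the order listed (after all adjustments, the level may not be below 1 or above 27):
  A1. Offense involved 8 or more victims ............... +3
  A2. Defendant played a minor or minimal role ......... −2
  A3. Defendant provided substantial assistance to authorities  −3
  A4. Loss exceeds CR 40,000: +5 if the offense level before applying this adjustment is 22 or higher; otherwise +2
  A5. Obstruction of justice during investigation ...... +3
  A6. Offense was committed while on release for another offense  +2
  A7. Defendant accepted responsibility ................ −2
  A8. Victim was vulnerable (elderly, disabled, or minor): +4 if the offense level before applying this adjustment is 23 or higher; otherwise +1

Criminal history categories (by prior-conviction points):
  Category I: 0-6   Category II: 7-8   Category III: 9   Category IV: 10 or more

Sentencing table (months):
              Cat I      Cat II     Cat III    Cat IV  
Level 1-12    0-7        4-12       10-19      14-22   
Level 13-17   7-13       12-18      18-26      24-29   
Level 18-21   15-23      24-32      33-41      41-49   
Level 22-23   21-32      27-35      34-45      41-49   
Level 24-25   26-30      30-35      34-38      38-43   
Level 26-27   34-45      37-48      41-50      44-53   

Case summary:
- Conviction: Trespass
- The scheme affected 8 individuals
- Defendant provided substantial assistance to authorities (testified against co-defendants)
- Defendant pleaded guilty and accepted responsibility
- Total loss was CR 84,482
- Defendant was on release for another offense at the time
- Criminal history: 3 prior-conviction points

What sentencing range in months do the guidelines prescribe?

15-23 months

Base offense level for trespass: 16.
A1 applies: 16 + 3 = 19.
A2 does not apply.
A3 applies: 19 − 3 = 16.
A4 applies (level before this adjustment is 16 < 22, so +2): 16 + 2 = 18.
A6 applies: 18 + 2 = 20.
A7 applies: 20 − 2 = 18.
Final offense level: 18.
Criminal history: 3 prior points → Category I (0-6).
Level 18 falls in the 18-21 band.
Grid: Level 18-21 × Category I = 15-23 months.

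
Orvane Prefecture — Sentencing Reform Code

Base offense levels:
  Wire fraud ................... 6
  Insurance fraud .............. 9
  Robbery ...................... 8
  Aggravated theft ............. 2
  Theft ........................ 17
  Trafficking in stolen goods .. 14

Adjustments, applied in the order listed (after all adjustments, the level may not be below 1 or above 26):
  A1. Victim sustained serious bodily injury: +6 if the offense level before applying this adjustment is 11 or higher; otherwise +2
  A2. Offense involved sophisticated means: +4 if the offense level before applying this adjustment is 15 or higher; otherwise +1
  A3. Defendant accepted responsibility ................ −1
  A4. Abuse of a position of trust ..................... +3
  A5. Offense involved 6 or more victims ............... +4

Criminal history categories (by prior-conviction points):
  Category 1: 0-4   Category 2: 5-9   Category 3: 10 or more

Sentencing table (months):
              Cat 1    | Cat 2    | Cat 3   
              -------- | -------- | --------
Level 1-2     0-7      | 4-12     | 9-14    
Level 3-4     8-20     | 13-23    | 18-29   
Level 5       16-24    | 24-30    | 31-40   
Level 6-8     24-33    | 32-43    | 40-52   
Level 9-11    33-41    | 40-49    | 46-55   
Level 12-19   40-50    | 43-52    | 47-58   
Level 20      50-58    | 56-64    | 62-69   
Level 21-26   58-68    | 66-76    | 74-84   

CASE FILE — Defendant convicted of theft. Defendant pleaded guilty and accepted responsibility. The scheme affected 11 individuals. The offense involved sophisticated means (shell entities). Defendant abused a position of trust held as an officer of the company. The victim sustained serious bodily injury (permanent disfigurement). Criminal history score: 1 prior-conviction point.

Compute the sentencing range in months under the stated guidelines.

58-68 months

Base offense level for theft: 17.
A1 applies (level before this adjustment is 17 ≥ 11, so +6): 17 + 6 = 23.
A2 applies (level before this adjustment is 23 ≥ 15, so +4): 23 + 4 = 27.
A3 applies: 27 − 1 = 26.
A4 applies: 26 + 3 = 29.
A5 applies: 29 + 4 = 33.
Level 33 exceeds the maximum of 26; capped at 26.
Final offense level: 26.
Criminal history: 1 prior point → Category 1 (0-4).
Level 26 falls in the 21-26 band.
Grid: Level 21-26 × Category 1 = 58-68 months.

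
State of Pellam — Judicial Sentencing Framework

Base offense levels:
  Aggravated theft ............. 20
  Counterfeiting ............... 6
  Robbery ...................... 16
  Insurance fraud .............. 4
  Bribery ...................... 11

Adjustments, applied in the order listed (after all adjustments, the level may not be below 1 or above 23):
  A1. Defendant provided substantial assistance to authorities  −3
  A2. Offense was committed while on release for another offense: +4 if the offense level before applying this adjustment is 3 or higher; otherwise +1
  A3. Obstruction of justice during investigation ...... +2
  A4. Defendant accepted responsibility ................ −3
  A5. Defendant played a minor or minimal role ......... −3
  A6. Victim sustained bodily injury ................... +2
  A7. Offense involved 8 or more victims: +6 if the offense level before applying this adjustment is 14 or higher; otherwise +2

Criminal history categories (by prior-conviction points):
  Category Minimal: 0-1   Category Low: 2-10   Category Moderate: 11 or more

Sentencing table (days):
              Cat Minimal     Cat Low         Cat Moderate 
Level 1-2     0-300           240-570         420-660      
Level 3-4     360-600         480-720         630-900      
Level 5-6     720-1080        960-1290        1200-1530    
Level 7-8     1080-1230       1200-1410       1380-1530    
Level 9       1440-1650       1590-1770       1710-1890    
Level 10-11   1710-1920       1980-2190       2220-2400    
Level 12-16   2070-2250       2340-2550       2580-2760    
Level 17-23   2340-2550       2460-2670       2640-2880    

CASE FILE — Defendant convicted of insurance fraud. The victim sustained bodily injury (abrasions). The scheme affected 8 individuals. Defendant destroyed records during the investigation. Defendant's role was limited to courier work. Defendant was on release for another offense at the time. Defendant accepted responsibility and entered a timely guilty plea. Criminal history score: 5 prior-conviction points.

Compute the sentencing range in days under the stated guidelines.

1200-1410 days

Base offense level for insurance fraud: 4.
A1 does not apply.
A2 applies (level before this adjustment is 4 ≥ 3, so +4): 4 + 4 = 8.
A3 applies: 8 + 2 = 10.
A4 applies: 10 − 3 = 7.
A5 applies: 7 − 3 = 4.
A6 applies: 4 + 2 = 6.
A7 applies (level before this adjustment is 6 < 14, so +2): 6 + 2 = 8.
Final offense level: 8.
Criminal history: 5 prior points → Category Low (2-10).
Level 8 falls in the 7-8 band.
Grid: Level 7-8 × Category Low = 1200-1410 days.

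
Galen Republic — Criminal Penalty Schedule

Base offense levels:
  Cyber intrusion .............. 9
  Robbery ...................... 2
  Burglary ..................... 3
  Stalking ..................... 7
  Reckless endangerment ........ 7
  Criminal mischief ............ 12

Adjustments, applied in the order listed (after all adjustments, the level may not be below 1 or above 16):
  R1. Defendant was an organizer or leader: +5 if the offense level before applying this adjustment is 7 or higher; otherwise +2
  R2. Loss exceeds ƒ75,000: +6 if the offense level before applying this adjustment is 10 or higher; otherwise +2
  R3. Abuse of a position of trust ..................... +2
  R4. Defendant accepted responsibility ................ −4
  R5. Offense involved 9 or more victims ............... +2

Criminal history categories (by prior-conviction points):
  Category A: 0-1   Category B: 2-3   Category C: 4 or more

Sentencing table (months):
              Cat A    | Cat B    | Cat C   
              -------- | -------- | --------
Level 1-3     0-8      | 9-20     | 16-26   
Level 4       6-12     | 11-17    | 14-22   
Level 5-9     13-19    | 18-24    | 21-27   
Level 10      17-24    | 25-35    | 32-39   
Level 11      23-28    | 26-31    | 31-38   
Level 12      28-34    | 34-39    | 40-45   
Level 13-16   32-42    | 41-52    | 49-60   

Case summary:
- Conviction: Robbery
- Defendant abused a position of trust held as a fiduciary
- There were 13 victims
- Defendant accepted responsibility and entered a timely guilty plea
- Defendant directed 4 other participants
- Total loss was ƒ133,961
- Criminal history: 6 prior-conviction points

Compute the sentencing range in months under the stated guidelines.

21-27 months

Base offense level for robbery: 2.
R1 applies (level before this adjustment is 2 < 7, so +2): 2 + 2 = 4.
R2 applies (level before this adjustment is 4 < 10, so +2): 4 + 2 = 6.
R3 applies: 6 + 2 = 8.
R4 applies: 8 − 4 = 4.
R5 applies: 4 + 2 = 6.
Final offense level: 6.
Criminal history: 6 prior points → Category C (4+).
Level 6 falls in the 5-9 band.
Grid: Level 5-9 × Category C = 21-27 months.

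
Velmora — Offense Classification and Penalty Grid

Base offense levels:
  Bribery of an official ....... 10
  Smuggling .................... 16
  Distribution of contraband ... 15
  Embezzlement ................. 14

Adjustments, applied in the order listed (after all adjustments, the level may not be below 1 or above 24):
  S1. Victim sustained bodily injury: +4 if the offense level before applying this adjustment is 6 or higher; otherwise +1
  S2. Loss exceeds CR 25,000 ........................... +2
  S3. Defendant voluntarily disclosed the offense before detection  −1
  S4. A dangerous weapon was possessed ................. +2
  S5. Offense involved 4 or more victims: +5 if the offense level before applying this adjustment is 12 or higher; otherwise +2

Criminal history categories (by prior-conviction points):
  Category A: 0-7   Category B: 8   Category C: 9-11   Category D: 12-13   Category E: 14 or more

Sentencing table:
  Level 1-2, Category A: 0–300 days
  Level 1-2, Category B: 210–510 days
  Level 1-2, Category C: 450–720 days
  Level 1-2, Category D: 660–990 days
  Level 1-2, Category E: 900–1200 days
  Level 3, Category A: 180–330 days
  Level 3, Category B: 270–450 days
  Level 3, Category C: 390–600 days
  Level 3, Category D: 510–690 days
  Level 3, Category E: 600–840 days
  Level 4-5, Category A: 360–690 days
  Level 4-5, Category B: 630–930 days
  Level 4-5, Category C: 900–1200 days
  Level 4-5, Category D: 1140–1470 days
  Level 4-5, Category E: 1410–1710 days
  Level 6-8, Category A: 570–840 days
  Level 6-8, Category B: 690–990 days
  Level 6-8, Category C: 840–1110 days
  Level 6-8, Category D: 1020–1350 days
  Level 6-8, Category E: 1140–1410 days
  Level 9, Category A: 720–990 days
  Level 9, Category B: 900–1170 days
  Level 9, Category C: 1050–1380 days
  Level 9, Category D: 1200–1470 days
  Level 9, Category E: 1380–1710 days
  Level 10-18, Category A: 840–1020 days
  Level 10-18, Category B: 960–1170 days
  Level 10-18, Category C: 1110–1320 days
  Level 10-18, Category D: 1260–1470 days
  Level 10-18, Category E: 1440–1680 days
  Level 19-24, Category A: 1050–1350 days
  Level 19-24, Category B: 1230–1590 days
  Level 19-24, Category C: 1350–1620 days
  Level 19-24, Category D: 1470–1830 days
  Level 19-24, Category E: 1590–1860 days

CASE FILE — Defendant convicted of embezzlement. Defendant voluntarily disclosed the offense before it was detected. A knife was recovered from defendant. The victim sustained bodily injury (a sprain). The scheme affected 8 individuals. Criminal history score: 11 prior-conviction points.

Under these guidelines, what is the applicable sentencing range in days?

1350-1620 days

Base offense level for embezzlement: 14.
S1 applies (level before this adjustment is 14 ≥ 6, so +4): 14 + 4 = 18.
S2 does not apply.
S3 applies: 18 − 1 = 17.
S4 applies: 17 + 2 = 19.
S5 applies (level before this adjustment is 19 ≥ 12, so +5): 19 + 5 = 24.
Final offense level: 24.
Criminal history: 11 prior points → Category C (9-11).
Level 24 falls in the 19-24 band.
Grid: Level 19-24 × Category C = 1350-1620 days.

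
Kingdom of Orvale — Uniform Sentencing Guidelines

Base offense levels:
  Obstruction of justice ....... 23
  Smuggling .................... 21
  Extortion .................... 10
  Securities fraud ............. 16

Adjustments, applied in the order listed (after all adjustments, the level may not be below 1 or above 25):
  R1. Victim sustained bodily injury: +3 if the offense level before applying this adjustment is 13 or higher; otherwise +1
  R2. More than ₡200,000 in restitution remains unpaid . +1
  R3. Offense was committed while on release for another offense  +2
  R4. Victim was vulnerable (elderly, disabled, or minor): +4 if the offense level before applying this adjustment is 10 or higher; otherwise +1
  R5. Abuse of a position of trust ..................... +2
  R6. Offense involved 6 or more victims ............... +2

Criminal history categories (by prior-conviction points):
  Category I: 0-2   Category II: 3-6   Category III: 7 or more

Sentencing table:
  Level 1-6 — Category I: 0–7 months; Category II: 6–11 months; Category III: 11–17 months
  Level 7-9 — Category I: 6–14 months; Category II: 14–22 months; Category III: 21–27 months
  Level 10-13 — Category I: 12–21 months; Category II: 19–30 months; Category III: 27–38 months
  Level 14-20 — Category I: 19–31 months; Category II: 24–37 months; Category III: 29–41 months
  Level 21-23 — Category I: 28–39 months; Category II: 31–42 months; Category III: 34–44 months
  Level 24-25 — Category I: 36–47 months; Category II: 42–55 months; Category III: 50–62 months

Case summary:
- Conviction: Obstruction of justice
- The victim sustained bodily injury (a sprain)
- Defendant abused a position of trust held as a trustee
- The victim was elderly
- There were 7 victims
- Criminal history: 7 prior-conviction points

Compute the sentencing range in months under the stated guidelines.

Base offense level for obstruction of justice: 23.
R1 applies (level before this adjustment is 23 ≥ 13, so +3): 23 + 3 = 26.
R3 does not apply.
R4 applies (level before this adjustment is 26 ≥ 10, so +4): 26 + 4 = 30.
R5 applies: 30 + 2 = 32.
R6 applies: 32 + 2 = 34.
Level 34 exceeds the maximum of 25; capped at 25.
Final offense level: 25.
Criminal history: 7 prior points → Category III (7+).
Level 25 falls in the 24-25 band.
Grid: Level 24-25 × Category III = 50-62 months.

50-62 months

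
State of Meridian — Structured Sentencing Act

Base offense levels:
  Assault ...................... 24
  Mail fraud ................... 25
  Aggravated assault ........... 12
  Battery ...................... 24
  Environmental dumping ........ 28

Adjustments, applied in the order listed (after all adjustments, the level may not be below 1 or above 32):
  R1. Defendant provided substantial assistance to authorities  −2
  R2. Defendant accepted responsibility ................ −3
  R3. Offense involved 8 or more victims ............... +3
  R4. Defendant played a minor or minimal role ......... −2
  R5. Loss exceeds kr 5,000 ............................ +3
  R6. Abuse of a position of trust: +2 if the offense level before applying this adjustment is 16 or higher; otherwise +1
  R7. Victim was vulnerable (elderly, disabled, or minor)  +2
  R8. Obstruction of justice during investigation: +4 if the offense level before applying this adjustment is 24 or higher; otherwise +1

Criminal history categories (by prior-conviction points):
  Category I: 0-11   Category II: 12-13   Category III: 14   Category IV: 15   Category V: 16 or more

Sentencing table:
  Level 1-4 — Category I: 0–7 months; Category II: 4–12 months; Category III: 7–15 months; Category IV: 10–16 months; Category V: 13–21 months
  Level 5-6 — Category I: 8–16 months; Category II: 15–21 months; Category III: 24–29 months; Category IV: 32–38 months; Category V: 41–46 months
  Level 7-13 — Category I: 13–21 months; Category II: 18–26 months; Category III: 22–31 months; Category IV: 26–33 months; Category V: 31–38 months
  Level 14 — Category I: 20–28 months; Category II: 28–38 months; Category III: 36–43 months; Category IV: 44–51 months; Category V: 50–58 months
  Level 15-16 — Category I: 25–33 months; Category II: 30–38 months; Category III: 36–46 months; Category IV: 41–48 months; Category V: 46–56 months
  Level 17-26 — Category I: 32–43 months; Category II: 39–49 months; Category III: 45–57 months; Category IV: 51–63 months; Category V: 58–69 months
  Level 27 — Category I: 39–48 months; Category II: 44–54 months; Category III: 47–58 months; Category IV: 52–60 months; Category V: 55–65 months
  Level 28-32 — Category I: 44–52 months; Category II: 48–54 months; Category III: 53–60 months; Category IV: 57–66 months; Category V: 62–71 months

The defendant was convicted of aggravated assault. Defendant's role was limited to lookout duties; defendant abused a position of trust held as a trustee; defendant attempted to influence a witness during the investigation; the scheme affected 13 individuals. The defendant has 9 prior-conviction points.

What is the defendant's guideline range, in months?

25-33 months

Base offense level for aggravated assault: 12.
R1 does not apply.
R2 does not apply.
R3 applies: 12 + 3 = 15.
R4 applies: 15 − 2 = 13.
R5 does not apply.
R6 applies (level before this adjustment is 13 < 16, so +1): 13 + 1 = 14.
R8 applies (level before this adjustment is 14 < 24, so +1): 14 + 1 = 15.
Final offense level: 15.
Criminal history: 9 prior points → Category I (0-11).
Level 15 falls in the 15-16 band.
Grid: Level 15-16 × Category I = 25-33 months.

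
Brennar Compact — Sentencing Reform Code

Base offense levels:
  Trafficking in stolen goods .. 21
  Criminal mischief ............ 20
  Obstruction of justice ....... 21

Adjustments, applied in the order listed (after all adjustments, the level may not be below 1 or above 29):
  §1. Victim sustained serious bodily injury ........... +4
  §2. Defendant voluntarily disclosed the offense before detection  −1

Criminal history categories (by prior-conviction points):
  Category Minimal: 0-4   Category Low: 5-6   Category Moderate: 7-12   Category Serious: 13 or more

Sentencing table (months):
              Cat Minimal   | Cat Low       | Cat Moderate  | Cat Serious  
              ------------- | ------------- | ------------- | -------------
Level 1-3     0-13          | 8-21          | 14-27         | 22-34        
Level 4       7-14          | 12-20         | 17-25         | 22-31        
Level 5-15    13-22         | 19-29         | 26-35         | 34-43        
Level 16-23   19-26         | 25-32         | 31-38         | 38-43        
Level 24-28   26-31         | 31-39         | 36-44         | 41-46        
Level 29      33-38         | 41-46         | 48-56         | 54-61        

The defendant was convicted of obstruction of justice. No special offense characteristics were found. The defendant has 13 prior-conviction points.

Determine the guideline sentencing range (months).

38-43 months

Base offense level for obstruction of justice: 21.
Final offense level: 21.
Criminal history: 13 prior points → Category Serious (13+).
Level 21 falls in the 16-23 band.
Grid: Level 16-23 × Category Serious = 38-43 months.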